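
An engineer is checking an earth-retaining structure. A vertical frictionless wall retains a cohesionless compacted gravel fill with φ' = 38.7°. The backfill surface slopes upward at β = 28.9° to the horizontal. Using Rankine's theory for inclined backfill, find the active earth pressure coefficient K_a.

K_a = cos β · (cos β − √(cos²β − cos²φ)) / (cos β + √(cos²β − cos²φ)).
cos β = 0.8755, cos φ = 0.7804, √(cos²β − cos²φ) = 0.3967.
K_a = 0.8755 × (0.8755 − 0.3967)/(0.8755 + 0.3967) = 0.3295.

0.329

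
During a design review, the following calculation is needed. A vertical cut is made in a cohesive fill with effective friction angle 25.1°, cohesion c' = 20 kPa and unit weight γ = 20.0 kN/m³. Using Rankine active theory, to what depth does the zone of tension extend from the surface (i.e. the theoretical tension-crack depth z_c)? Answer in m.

K_a = tan²(45° − 25.1°/2) = 0.4043; √K_a = 0.6358.
The active pressure is zero where K_a γ z = 2c√K_a, so z_c = 2c/(γ√K_a) = 2×20/(20.0×0.6358) = 3.145 m.

3.15 m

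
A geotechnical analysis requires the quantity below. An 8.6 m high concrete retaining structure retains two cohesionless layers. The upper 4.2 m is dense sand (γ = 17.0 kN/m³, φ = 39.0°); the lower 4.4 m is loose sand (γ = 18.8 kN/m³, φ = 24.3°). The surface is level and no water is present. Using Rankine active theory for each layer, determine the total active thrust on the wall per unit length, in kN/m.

241 kN/m

K_a1 = tan²(45°−39.0°/2) = 0.2275; K_a2 = tan²(45°−24.3°/2) = 0.4169.
Layer 1: σ at base = K_a1 γ₁ h₁ = 16.24 kPa; P₁ = ½×16.24×4.2 = 34.11.
Layer 2: σ_v at top = γ₁h₁ = 71.40; σ_h top = K_a2×71.40 = 29.77; σ_h base = K_a2×(71.40+18.8×4.4) = 64.26.
P₂ = ½(29.77+64.26)×4.4 = 206.9. Total P_a = 34.11+206.9 = 241.0 kN/m.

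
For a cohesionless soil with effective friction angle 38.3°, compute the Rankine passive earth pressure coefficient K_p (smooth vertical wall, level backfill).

K_p = (1 + sin φ)/(1 − sin φ) = tan²(45° + 38.3°/2) = 4.260.

4.26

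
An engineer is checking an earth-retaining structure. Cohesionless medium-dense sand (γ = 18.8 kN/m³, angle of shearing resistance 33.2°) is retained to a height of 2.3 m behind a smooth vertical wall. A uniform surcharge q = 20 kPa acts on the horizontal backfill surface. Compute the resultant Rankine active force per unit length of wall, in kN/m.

28.0 kN/m

K_a = tan²(45° − φ/2) = 0.2924.
Soil triangle: ½ K_a γ H² = 0.5×0.2924×18.8×2.3² = 14.54 kN/m.
Surcharge rectangle: K_a q H = 0.2924×20×2.3 = 13.45 kN/m.
Total = 14.54 + 13.45 = 27.99 kN/m.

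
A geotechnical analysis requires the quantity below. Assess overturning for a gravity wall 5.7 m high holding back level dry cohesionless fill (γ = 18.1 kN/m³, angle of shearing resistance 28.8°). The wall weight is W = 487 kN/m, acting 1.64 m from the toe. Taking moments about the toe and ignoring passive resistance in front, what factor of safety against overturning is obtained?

K_a = tan²(45° − 28.8°/2) = 0.3498.
P_a = ½K_aγH² = 0.5×0.3498×18.1×5.7² = 102.8 kN/m, acting at H/3 = 1.900 m above the base.
Overturning moment M_o = P_a × H/3 = 102.8 × 1.900 = 195.4.
Resisting moment M_r = W × 1.64 = 487 × 1.64 = 798.7.
FS_overturning = M_r/M_o = 798.7/195.4 = 4.088.

4.09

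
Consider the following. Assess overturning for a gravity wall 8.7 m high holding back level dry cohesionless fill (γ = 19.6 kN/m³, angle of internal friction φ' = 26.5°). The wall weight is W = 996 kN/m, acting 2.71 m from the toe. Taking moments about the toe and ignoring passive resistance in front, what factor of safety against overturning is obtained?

K_a = tan²(45° − 26.5°/2) = 0.3829.
P_a = ½K_aγH² = 0.5×0.3829×19.6×8.7² = 284.0 kN/m, acting at H/3 = 2.900 m above the base.
Overturning moment M_o = P_a × H/3 = 284.0 × 2.900 = 823.7.
Resisting moment M_r = W × 2.71 = 996 × 2.71 = 2699.
FS_overturning = M_r/M_o = 2699/823.7 = 3.277.

3.28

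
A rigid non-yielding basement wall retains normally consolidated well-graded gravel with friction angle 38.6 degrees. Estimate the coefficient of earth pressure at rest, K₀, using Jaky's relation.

0.376

K₀ = 1 − sin φ' = 1 − sin 38.6° = 0.3761.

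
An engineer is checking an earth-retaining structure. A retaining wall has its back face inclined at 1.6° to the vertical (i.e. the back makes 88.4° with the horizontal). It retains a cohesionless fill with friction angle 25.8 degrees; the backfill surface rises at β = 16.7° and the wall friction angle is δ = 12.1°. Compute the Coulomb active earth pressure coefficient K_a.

0.490

K_a = sin²(α+φ) / [sin²α · sin(α−δ) · (1 + √{sin(φ+δ)sin(φ−β) / (sin(α−δ)sin(α+β))})²].
With α = 88.4°, φ = 25.8°, δ = 12.1°, β = 16.7°: K_a = 0.4905.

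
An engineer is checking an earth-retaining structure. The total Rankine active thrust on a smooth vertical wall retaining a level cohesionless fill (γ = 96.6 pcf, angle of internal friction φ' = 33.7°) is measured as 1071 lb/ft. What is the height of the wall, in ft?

8.80 ft

K_a = 0.2863. P_a = ½ K_a γ H² ⇒ H = √(2P_a/(K_a γ)).
H = √(2×1071/(0.2863×96.6)) = 8.801 ft.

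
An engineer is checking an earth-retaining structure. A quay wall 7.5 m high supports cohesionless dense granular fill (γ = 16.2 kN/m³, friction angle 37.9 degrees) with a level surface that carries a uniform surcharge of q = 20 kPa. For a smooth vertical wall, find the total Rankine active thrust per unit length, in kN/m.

145 kN/m

K_a = tan²(45° − φ/2) = 0.2389.
Soil triangle: ½ K_a γ H² = 0.5×0.2389×16.2×7.5² = 108.9 kN/m.
Surcharge rectangle: K_a q H = 0.2389×20×7.5 = 35.84 kN/m.
Total = 108.9 + 35.84 = 144.7 kN/m.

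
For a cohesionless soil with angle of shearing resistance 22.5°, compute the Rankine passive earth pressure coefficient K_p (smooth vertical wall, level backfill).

K_p = (1 + sin φ)/(1 − sin φ) = tan²(45° + 22.5°/2) = 2.240.

2.24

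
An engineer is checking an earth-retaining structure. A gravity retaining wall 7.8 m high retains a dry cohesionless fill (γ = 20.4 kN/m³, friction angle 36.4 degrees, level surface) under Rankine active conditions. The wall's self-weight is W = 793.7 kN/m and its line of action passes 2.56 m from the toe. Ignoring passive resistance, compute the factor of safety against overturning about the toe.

K_a = tan²(45° − 36.4°/2) = 0.2552.
P_a = ½K_aγH² = 0.5×0.2552×20.4×7.8² = 158.3 kN/m, acting at H/3 = 2.600 m above the base.
Overturning moment M_o = P_a × H/3 = 158.3 × 2.600 = 411.7.
Resisting moment M_r = W × 2.56 = 793.7 × 2.56 = 2032.
FS_overturning = M_r/M_o = 2032/411.7 = 4.935.

4.94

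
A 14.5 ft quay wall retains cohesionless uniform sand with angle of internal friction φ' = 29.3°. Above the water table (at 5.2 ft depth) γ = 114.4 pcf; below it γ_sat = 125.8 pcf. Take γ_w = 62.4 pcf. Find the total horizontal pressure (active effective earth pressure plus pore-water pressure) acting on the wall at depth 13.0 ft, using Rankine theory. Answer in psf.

860 psf

K_a = (1 − sin φ)/(1 + sin φ) = 0.3428.
γ' = 125.8 − 62.4 = 63.40 pcf.
Effective vertical stress at 13.0 ft: σ'_v = 114.4×5.2 + 63.40×7.80 = 1089 psf.
σ'_h = K_a σ'_v = 0.3428 × 1089 = 373.5 psf; u = γ_w × 7.80 = 486.7 psf.
Total σ_h = 373.5 + 486.7 = 860.2 psf.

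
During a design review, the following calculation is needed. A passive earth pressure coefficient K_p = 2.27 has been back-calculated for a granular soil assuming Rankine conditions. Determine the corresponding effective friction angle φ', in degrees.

22.9°

K_p = (1+sin φ)/(1−sin φ) ⇒ sin φ = (K_p − 1)/(K_p + 1) = 0.3884.
φ = arcsin(0.3884) = 22.85°.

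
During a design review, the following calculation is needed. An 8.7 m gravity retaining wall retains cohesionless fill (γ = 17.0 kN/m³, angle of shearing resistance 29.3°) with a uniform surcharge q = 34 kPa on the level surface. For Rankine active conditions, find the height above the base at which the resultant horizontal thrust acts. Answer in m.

3.36 m

K_a = 0.3428.
Triangular part P₁ = ½K_aγH² = 220.6 at H/3 = 2.900 m; rectangular part P₂ = K_a q H = 101.4 at H/2 = 4.350 m.
ȳ = (P₁·2.900 + P₂·4.350)/(P₁+P₂) = 3.357 m.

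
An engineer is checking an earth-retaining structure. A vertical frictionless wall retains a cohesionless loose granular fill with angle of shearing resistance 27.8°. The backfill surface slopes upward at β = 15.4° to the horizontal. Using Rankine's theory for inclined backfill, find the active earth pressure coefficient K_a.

K_a = cos β · (cos β − √(cos²β − cos²φ)) / (cos β + √(cos²β − cos²φ)).
cos β = 0.9641, cos φ = 0.8846, √(cos²β − cos²φ) = 0.3834.
K_a = 0.9641 × (0.9641 − 0.3834)/(0.9641 + 0.3834) = 0.4155.

0.415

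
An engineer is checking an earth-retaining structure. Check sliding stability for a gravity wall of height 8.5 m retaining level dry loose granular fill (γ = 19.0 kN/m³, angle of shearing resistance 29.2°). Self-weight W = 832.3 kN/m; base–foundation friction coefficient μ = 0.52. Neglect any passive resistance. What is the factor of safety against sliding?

1.83

K_a = tan²(45° − 29.2°/2) = 0.3442.
P_a = ½K_aγH² = 0.5×0.3442×19.0×8.5² = 236.3 kN/m, acting at H/3 = 2.833 m above the base.
FS_sliding = μW / P_a = 0.52×832.3 / 236.3 = 1.832.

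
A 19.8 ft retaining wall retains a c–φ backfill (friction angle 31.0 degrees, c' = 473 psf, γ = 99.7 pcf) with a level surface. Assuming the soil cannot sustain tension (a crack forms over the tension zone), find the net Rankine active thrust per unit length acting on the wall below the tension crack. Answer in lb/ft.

K_a = 0.3201; √K_a = 0.5658.
Tension-crack depth z_c = 2c/(γ√K_a) = 2×473/(99.7×0.5658) = 16.77 ft.
σ_a at base = K_a γ H − 2c√K_a = 0.3201×99.7×19.8 − 2×473×0.5658 = 96.67 psf.
P_a = ½ × 96.67 × (H − z_c) = 0.5×96.67×3.029 = 146.4 lb/ft.

146 lb/ft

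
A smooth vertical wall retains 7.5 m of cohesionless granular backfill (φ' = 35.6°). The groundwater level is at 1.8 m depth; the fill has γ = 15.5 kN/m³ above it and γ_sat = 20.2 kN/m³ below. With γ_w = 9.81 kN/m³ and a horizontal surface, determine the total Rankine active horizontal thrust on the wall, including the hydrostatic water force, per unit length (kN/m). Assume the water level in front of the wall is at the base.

K_a = tan²(45° − φ/2) = 0.2641.
γ' = 20.2 − 9.81 = 10.39 kN/m³. Depth below WT = 5.7 m.
σ'_h at WT = K_a γ d_w = 7.369 kPa; at base = 7.369 + K_a γ' × 5.7 = 23.01 kPa.
P₁ (0–1.8 m) = ½×7.369×1.8 = 6.632. P₂ (1.8–7.5 m) = ½(7.369+23.01)×5.7 = 86.58.
P_w = ½ γ_w h₂² = 0.5×9.81×5.7² = 159.4. Total = 6.632+86.58+159.4 = 252.6 kN/m.

253 kN/m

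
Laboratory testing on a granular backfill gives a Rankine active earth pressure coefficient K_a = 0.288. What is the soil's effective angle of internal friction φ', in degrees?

K_a = tan²(45° − φ/2) ⇒ 45° − φ/2 = arctan(√0.288) = 28.22°.
φ = 2(45° − 28.22°) = 33.56°.

33.6°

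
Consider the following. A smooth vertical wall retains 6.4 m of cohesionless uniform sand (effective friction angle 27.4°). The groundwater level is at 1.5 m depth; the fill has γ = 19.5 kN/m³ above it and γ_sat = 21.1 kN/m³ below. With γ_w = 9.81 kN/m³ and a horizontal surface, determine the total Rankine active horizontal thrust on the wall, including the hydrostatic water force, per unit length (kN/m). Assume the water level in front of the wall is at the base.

K_a = tan²(45° − φ/2) = 0.3697.
γ' = 21.1 − 9.81 = 11.29 kN/m³. Depth below WT = 4.9 m.
σ'_h at WT = K_a γ d_w = 10.81 kPa; at base = 10.81 + K_a γ' × 4.9 = 31.26 kPa.
P₁ (0–1.5 m) = ½×10.81×1.5 = 8.110. P₂ (1.5–6.4 m) = ½(10.81+31.26)×4.9 = 103.1.
P_w = ½ γ_w h₂² = 0.5×9.81×4.9² = 117.8. Total = 8.110+103.1+117.8 = 229.0 kN/m.

229 kN/m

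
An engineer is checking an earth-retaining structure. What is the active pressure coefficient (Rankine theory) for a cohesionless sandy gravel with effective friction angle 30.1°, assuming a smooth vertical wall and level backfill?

K_a = (1 − sin φ)/(1 + sin φ) = (1 − sin 30.1°)/(1 + sin 30.1°) = 0.3320.

0.332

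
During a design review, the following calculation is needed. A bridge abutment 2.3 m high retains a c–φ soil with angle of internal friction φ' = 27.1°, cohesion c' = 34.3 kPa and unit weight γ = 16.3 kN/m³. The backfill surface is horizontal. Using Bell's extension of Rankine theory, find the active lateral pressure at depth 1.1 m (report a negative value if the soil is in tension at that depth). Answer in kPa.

K_a = (1 − sin φ)/(1 + sin φ) = 0.3741.
σ_a = K_a γ z − 2c√K_a = 0.3741×16.3×1.1 − 2×34.3×0.6116 = -35.25 kPa.

-35.2 kPa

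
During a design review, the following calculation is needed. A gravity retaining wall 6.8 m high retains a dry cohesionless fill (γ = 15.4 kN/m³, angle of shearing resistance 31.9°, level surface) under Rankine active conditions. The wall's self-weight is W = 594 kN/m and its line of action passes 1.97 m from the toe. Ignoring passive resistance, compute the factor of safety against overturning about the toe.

4.70

K_a = tan²(45° − 31.9°/2) = 0.3085.
P_a = ½K_aγH² = 0.5×0.3085×15.4×6.8² = 109.8 kN/m, acting at H/3 = 2.267 m above the base.
Overturning moment M_o = P_a × H/3 = 109.8 × 2.267 = 249.0.
Resisting moment M_r = W × 1.97 = 594 × 1.97 = 1170.
FS_overturning = M_r/M_o = 1170/249.0 = 4.700.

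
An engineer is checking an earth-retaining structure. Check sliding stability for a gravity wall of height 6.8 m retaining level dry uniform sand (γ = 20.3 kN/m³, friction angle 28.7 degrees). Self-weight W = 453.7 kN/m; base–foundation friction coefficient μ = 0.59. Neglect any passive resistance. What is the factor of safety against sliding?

1.62

K_a = tan²(45° − 28.7°/2) = 0.3511.
P_a = ½K_aγH² = 0.5×0.3511×20.3×6.8² = 164.8 kN/m, acting at H/3 = 2.267 m above the base.
FS_sliding = μW / P_a = 0.59×453.7 / 164.8 = 1.624.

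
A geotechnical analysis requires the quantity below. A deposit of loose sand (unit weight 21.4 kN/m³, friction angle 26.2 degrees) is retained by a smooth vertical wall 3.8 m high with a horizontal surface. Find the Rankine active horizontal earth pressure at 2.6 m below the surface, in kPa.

21.6 kPa

K_a = (1 − sin φ)/(1 + sin φ) = 0.3874.
σ_h = K_a γ z = 0.3874 × 21.4 × 2.6 = 21.56 kPa.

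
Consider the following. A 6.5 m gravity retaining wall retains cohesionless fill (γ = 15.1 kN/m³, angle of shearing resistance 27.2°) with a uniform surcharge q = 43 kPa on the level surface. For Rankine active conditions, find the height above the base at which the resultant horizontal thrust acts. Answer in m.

K_a = 0.3726.
Triangular part P₁ = ½K_aγH² = 118.9 at H/3 = 2.167 m; rectangular part P₂ = K_a q H = 104.1 at H/2 = 3.250 m.
ȳ = (P₁·2.167 + P₂·3.250)/(P₁+P₂) = 2.673 m.

2.67 m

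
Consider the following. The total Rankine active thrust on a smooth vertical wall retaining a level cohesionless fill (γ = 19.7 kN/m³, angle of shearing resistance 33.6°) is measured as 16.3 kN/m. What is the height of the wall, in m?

2.40 m

K_a = 0.2875. P_a = ½ K_a γ H² ⇒ H = √(2P_a/(K_a γ)).
H = √(2×16.3/(0.2875×19.7)) = 2.399 m.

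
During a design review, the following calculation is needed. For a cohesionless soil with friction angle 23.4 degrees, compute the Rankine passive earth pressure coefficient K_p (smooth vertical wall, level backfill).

K_p = (1 + sin φ)/(1 − sin φ) = tan²(45° + 23.4°/2) = 2.318.

2.32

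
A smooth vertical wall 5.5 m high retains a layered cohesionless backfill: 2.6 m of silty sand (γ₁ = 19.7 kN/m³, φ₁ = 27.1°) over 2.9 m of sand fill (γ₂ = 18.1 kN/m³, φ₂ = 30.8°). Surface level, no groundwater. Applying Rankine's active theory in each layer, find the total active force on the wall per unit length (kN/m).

97.4 kN/m

K_a1 = tan²(45°−27.1°/2) = 0.3741; K_a2 = tan²(45°−30.8°/2) = 0.3227.
Layer 1: σ at base = K_a1 γ₁ h₁ = 19.16 kPa; P₁ = ½×19.16×2.6 = 24.91.
Layer 2: σ_v at top = γ₁h₁ = 51.22; σ_h top = K_a2×51.22 = 16.53; σ_h base = K_a2×(51.22+18.1×2.9) = 33.47.
P₂ = ½(16.53+33.47)×2.9 = 72.50. Total P_a = 24.91+72.50 = 97.40 kN/m.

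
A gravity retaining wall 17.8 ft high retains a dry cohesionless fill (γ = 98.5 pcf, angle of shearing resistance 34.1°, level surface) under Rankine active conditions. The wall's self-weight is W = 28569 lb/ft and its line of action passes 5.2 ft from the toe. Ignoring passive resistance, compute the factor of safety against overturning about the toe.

5.70

K_a = tan²(45° − 34.1°/2) = 0.2815.
P_a = ½K_aγH² = 0.5×0.2815×98.5×17.8² = 4393 lb/ft, acting at H/3 = 5.933 ft above the base.
Overturning moment M_o = P_a × H/3 = 4393 × 5.933 = 26070.
Resisting moment M_r = W × 5.2 = 28569 × 5.2 = 148600.
FS_overturning = M_r/M_o = 148600/26070 = 5.699.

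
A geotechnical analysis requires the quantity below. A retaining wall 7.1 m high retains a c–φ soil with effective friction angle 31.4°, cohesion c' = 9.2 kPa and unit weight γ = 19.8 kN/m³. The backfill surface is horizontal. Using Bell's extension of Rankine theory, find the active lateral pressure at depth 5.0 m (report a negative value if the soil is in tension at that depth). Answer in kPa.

20.9 kPa

K_a = (1 − sin φ)/(1 + sin φ) = 0.3149.
σ_a = K_a γ z − 2c√K_a = 0.3149×19.8×5.0 − 2×9.2×0.5612 = 20.85 kPa.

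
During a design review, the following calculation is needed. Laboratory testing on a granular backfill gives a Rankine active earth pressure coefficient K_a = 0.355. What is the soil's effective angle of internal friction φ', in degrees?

K_a = tan²(45° − φ/2) ⇒ 45° − φ/2 = arctan(√0.355) = 30.79°.
φ = 2(45° − 30.79°) = 28.43°.

28.4°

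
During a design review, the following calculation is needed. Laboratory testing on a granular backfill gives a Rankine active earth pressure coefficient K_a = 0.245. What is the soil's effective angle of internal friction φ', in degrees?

K_a = tan²(45° − φ/2) ⇒ 45° − φ/2 = arctan(√0.245) = 26.33°.
φ = 2(45° − 26.33°) = 37.33°.

37.3°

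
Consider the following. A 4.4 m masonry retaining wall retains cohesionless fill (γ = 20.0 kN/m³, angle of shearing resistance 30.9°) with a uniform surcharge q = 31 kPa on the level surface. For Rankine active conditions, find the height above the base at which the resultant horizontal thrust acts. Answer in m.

K_a = 0.3214.
Triangular part P₁ = ½K_aγH² = 62.22 at H/3 = 1.467 m; rectangular part P₂ = K_a q H = 43.84 at H/2 = 2.200 m.
ȳ = (P₁·1.467 + P₂·2.200)/(P₁+P₂) = 1.770 m.

1.77 m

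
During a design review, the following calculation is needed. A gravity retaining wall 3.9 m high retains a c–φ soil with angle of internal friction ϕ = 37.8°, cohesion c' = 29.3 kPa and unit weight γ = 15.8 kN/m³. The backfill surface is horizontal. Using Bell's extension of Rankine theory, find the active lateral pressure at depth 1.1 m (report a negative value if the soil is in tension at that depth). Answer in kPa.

-24.5 kPa

K_a = (1 − sin φ)/(1 + sin φ) = 0.2400.
σ_a = K_a γ z − 2c√K_a = 0.2400×15.8×1.1 − 2×29.3×0.4899 = -24.54 kPa.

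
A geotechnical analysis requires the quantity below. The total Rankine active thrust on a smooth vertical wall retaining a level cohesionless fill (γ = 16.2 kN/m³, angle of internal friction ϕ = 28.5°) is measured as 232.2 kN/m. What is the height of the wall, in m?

K_a = 0.3540. P_a = ½ K_a γ H² ⇒ H = √(2P_a/(K_a γ)).
H = √(2×232.2/(0.3540×16.2)) = 8.999 m.

9.00 m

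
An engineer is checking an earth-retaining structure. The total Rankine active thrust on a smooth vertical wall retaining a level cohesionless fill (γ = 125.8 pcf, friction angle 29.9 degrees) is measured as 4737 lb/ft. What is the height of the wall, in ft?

15.0 ft

K_a = 0.3347. P_a = ½ K_a γ H² ⇒ H = √(2P_a/(K_a γ)).
H = √(2×4737/(0.3347×125.8)) = 15.00 ft.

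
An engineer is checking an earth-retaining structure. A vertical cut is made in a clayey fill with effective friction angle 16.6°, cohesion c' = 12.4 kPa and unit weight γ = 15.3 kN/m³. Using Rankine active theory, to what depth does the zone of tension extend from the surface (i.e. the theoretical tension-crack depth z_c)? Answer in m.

2.17 m

K_a = tan²(45° − 16.6°/2) = 0.5556; √K_a = 0.7454.
The active pressure is zero where K_a γ z = 2c√K_a, so z_c = 2c/(γ√K_a) = 2×12.4/(15.3×0.7454) = 2.175 m.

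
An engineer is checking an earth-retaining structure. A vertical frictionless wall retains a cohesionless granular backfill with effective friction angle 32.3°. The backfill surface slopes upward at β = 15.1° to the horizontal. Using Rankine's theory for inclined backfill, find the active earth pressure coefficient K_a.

K_a = cos β · (cos β − √(cos²β − cos²φ)) / (cos β + √(cos²β − cos²φ)).
cos β = 0.9655, cos φ = 0.8453, √(cos²β − cos²φ) = 0.4666.
K_a = 0.9655 × (0.9655 − 0.4666)/(0.9655 + 0.4666) = 0.3364.

0.336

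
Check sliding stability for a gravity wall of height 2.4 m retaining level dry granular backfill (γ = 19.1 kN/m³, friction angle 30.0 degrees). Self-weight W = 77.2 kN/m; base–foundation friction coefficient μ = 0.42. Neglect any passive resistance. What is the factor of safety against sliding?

1.77

K_a = tan²(45° − 30.0°/2) = 0.3333.
P_a = ½K_aγH² = 0.5×0.3333×19.1×2.4² = 18.34 kN/m, acting at H/3 = 0.8000 m above the base.
FS_sliding = μW / P_a = 0.42×77.2 / 18.34 = 1.768.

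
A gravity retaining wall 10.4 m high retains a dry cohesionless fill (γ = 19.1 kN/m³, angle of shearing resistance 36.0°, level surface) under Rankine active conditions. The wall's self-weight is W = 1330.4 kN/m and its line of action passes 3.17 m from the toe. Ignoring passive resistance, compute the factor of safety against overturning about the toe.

4.54

K_a = tan²(45° − 36.0°/2) = 0.2596.
P_a = ½K_aγH² = 0.5×0.2596×19.1×10.4² = 268.2 kN/m, acting at H/3 = 3.467 m above the base.
Overturning moment M_o = P_a × H/3 = 268.2 × 3.467 = 929.6.
Resisting moment M_r = W × 3.17 = 1330.4 × 3.17 = 4217.
FS_overturning = M_r/M_o = 4217/929.6 = 4.537.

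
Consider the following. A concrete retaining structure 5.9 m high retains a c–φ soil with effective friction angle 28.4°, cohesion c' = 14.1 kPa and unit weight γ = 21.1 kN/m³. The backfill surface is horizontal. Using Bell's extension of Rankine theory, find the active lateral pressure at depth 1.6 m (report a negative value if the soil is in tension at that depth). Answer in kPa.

K_a = (1 − sin φ)/(1 + sin φ) = 0.3554.
σ_a = K_a γ z − 2c√K_a = 0.3554×21.1×1.6 − 2×14.1×0.5961 = -4.814 kPa.

-4.81 kPa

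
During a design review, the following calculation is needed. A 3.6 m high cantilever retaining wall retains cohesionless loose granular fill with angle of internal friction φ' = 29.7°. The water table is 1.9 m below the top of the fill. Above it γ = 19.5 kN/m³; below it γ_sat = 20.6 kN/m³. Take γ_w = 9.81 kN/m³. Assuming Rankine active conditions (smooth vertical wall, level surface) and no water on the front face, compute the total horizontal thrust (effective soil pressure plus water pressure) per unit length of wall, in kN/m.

K_a = tan²(45° − φ/2) = 0.3374.
γ' = 20.6 − 9.81 = 10.79 kN/m³. Depth below WT = 1.7 m.
σ'_h at WT = K_a γ d_w = 12.50 kPa; at base = 12.50 + K_a γ' × 1.7 = 18.69 kPa.
P₁ (0–1.9 m) = ½×12.50×1.9 = 11.88. P₂ (1.9–3.6 m) = ½(12.50+18.69)×1.7 = 26.51.
P_w = ½ γ_w h₂² = 0.5×9.81×1.7² = 14.18. Total = 11.88+26.51+14.18 = 52.56 kN/m.

52.6 kN/m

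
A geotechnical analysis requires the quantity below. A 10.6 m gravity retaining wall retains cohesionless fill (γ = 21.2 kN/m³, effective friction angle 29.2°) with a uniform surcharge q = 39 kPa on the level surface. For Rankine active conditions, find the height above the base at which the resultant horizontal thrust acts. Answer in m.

3.99 m

K_a = 0.3442.
Triangular part P₁ = ½K_aγH² = 410.0 at H/3 = 3.533 m; rectangular part P₂ = K_a q H = 142.3 at H/2 = 5.300 m.
ȳ = (P₁·3.533 + P₂·5.300)/(P₁+P₂) = 3.989 m.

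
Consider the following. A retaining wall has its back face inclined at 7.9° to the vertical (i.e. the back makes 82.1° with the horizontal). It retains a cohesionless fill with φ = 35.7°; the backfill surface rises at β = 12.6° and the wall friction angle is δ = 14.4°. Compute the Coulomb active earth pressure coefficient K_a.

0.349

K_a = sin²(α+φ) / [sin²α · sin(α−δ) · (1 + √{sin(φ+δ)sin(φ−β) / (sin(α−δ)sin(α+β))})²].
With α = 82.1°, φ = 35.7°, δ = 14.4°, β = 12.6°: K_a = 0.3491.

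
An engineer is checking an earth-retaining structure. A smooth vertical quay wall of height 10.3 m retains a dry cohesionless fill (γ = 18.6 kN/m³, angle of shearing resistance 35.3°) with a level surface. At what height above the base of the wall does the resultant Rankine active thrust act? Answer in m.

K_a = 0.2675.
The pressure distribution is triangular, so the resultant acts at H/3 above the base = 10.3/3 = 3.433 m.

3.43 m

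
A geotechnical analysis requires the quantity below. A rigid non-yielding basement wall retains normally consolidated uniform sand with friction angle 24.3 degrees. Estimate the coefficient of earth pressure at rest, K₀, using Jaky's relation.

0.588

K₀ = 1 − sin φ' = 1 − sin 24.3° = 0.5885.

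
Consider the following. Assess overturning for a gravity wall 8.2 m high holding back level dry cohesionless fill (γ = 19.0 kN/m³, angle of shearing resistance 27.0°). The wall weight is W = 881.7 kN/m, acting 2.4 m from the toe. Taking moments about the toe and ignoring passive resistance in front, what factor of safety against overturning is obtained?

K_a = tan²(45° − 27.0°/2) = 0.3755.
P_a = ½K_aγH² = 0.5×0.3755×19.0×8.2² = 239.9 kN/m, acting at H/3 = 2.733 m above the base.
Overturning moment M_o = P_a × H/3 = 239.9 × 2.733 = 655.7.
Resisting moment M_r = W × 2.4 = 881.7 × 2.4 = 2116.
FS_overturning = M_r/M_o = 2116/655.7 = 3.227.

3.23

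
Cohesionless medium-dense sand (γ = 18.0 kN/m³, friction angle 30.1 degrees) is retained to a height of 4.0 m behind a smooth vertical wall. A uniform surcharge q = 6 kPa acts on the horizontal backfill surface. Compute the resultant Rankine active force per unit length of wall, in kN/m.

55.8 kN/m

K_a = tan²(45° − φ/2) = 0.3320.
Soil triangle: ½ K_a γ H² = 0.5×0.3320×18.0×4.0² = 47.81 kN/m.
Surcharge rectangle: K_a q H = 0.3320×6×4.0 = 7.968 kN/m.
Total = 47.81 + 7.968 = 55.77 kN/m.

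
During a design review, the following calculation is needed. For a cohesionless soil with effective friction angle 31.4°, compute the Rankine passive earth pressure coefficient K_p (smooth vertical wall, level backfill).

3.18

K_p = (1 + sin φ)/(1 − sin φ) = tan²(45° + 31.4°/2) = 3.175.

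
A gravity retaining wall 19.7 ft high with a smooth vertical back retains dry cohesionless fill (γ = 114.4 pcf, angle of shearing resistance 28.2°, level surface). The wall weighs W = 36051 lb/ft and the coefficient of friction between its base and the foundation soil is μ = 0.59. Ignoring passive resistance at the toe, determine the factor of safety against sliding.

K_a = tan²(45° − 28.2°/2) = 0.3582.
P_a = ½K_aγH² = 0.5×0.3582×114.4×19.7² = 7951 lb/ft, acting at H/3 = 6.567 ft above the base.
FS_sliding = μW / P_a = 0.59×36051 / 7951 = 2.675.

2.68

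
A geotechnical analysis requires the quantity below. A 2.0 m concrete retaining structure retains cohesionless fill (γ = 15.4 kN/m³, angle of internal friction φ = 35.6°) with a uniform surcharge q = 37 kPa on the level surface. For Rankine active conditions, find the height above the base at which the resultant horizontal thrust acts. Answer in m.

K_a = 0.2641.
Triangular part P₁ = ½K_aγH² = 8.135 at H/3 = 0.6667 m; rectangular part P₂ = K_a q H = 19.55 at H/2 = 1.000 m.
ȳ = (P₁·0.6667 + P₂·1.000)/(P₁+P₂) = 0.9020 m.

0.902 m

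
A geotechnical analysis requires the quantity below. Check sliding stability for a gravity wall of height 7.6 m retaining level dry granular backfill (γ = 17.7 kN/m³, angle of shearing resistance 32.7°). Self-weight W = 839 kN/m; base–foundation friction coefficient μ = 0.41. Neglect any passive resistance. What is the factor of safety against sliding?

K_a = tan²(45° − 32.7°/2) = 0.2985.
P_a = ½K_aγH² = 0.5×0.2985×17.7×7.6² = 152.6 kN/m, acting at H/3 = 2.533 m above the base.
FS_sliding = μW / P_a = 0.41×839 / 152.6 = 2.254.

2.25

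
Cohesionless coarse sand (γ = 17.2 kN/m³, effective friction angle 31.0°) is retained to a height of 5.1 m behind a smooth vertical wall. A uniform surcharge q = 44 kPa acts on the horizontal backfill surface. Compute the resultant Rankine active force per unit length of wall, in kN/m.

143 kN/m

K_a = tan²(45° − φ/2) = 0.3201.
Soil triangle: ½ K_a γ H² = 0.5×0.3201×17.2×5.1² = 71.60 kN/m.
Surcharge rectangle: K_a q H = 0.3201×44×5.1 = 71.83 kN/m.
Total = 71.60 + 71.83 = 143.4 kN/m.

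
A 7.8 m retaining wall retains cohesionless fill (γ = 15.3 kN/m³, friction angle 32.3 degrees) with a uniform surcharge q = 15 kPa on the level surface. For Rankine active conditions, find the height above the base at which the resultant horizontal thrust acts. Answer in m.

K_a = 0.3035.
Triangular part P₁ = ½K_aγH² = 141.2 at H/3 = 2.600 m; rectangular part P₂ = K_a q H = 35.51 at H/2 = 3.900 m.
ȳ = (P₁·2.600 + P₂·3.900)/(P₁+P₂) = 2.861 m.

2.86 m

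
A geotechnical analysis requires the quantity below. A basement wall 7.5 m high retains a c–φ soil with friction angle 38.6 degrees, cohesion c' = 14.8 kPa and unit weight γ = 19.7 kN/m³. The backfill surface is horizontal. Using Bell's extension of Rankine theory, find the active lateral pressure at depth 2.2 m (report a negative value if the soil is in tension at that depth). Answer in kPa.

K_a = (1 − sin φ)/(1 + sin φ) = 0.2316.
σ_a = K_a γ z − 2c√K_a = 0.2316×19.7×2.2 − 2×14.8×0.4813 = -4.207 kPa.

-4.21 kPa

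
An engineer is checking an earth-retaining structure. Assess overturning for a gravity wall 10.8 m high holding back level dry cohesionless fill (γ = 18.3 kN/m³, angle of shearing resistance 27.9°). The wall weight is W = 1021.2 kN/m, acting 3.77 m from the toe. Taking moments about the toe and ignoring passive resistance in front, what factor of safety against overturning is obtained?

K_a = tan²(45° − 27.9°/2) = 0.3625.
P_a = ½K_aγH² = 0.5×0.3625×18.3×10.8² = 386.8 kN/m, acting at H/3 = 3.600 m above the base.
Overturning moment M_o = P_a × H/3 = 386.8 × 3.600 = 1393.
Resisting moment M_r = W × 3.77 = 1021.2 × 3.77 = 3850.
FS_overturning = M_r/M_o = 3850/1393 = 2.765.

2.76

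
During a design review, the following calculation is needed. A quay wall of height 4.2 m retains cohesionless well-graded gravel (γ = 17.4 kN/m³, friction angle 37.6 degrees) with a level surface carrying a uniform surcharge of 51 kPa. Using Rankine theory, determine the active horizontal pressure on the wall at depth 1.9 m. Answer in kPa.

K_a = (1 − sin φ)/(1 + sin φ) = 0.2421.
σ_v = γz + q = 17.4 × 1.9 + 51 = 84.06 kPa.
σ_h = K_a σ_v = 0.2421 × 84.06 = 20.35 kPa.

20.4 kPa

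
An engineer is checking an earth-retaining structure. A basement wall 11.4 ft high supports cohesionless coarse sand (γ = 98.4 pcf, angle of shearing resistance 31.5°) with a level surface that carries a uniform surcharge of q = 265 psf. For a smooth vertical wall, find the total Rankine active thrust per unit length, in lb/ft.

K_a = tan²(45° − φ/2) = 0.3136.
Soil triangle: ½ K_a γ H² = 0.5×0.3136×98.4×11.4² = 2005 lb/ft.
Surcharge rectangle: K_a q H = 0.3136×265×11.4 = 947.5 lb/ft.
Total = 2005 + 947.5 = 2953 lb/ft.

2950 lb/ft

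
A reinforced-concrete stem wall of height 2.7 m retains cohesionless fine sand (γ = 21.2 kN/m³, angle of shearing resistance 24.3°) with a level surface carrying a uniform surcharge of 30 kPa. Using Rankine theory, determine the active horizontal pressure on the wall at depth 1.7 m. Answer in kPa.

27.5 kPa

K_a = (1 − sin φ)/(1 + sin φ) = 0.4169.
σ_v = γz + q = 21.2 × 1.7 + 30 = 66.04 kPa.
σ_h = K_a σ_v = 0.4169 × 66.04 = 27.53 kPa.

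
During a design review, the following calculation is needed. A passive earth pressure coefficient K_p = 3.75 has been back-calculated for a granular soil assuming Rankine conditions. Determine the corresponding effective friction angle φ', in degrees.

K_p = (1+sin φ)/(1−sin φ) ⇒ sin φ = (K_p − 1)/(K_p + 1) = 0.5789.
φ = arcsin(0.5789) = 35.38°.

35.4°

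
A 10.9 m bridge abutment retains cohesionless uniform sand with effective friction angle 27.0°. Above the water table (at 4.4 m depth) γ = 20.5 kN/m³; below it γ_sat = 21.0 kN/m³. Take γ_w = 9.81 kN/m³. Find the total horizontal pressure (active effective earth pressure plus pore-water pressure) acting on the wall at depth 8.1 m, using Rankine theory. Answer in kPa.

K_a = (1 − sin φ)/(1 + sin φ) = 0.3755.
γ' = 21.0 − 9.81 = 11.19 kN/m³.
Effective vertical stress at 8.1 m: σ'_v = 20.5×4.4 + 11.19×3.70 = 131.6 kPa.
σ'_h = K_a σ'_v = 0.3755 × 131.6 = 49.42 kPa; u = γ_w × 3.70 = 36.30 kPa.
Total σ_h = 49.42 + 36.30 = 85.72 kPa.

85.7 kPa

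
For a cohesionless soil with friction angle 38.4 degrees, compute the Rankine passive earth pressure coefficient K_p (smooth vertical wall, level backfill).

4.28

K_p = (1 + sin φ)/(1 − sin φ) = tan²(45° + 38.4°/2) = 4.279.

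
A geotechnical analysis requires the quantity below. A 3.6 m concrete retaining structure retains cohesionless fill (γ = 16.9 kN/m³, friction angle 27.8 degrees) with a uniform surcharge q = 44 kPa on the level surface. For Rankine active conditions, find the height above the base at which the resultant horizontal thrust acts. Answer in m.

K_a = 0.3639.
Triangular part P₁ = ½K_aγH² = 39.85 at H/3 = 1.200 m; rectangular part P₂ = K_a q H = 57.64 at H/2 = 1.800 m.
ȳ = (P₁·1.200 + P₂·1.800)/(P₁+P₂) = 1.555 m.

1.55 m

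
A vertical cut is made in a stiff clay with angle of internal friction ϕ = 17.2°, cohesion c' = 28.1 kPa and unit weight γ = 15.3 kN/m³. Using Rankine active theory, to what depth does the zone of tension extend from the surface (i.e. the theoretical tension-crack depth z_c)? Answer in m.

4.98 m

K_a = tan²(45° − 17.2°/2) = 0.5436; √K_a = 0.7373.
The active pressure is zero where K_a γ z = 2c√K_a, so z_c = 2c/(γ√K_a) = 2×28.1/(15.3×0.7373) = 4.982 m.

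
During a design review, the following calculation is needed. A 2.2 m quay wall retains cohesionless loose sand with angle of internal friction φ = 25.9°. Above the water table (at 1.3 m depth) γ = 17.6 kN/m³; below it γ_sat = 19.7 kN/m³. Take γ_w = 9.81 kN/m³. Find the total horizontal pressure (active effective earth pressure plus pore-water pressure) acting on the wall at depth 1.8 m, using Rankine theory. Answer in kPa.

K_a = (1 − sin φ)/(1 + sin φ) = 0.3920.
γ' = 19.7 − 9.81 = 9.890 kN/m³.
Effective vertical stress at 1.8 m: σ'_v = 17.6×1.3 + 9.890×0.500 = 27.83 kPa.
σ'_h = K_a σ'_v = 0.3920 × 27.83 = 10.91 kPa; u = γ_w × 0.500 = 4.905 kPa.
Total σ_h = 10.91 + 4.905 = 15.81 kPa.

15.8 kPa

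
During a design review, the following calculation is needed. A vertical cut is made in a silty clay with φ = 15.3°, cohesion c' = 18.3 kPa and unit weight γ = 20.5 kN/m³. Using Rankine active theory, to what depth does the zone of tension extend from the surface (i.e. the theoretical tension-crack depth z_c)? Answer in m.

2.34 m

K_a = tan²(45° − 15.3°/2) = 0.5824; √K_a = 0.7632.
The active pressure is zero where K_a γ z = 2c√K_a, so z_c = 2c/(γ√K_a) = 2×18.3/(20.5×0.7632) = 2.339 m.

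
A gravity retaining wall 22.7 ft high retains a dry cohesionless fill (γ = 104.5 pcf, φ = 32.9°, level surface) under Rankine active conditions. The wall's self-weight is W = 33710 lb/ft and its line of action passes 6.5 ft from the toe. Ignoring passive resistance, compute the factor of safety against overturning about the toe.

K_a = tan²(45° − 32.9°/2) = 0.2960.
P_a = ½K_aγH² = 0.5×0.2960×104.5×22.7² = 7970 lb/ft, acting at H/3 = 7.567 ft above the base.
Overturning moment M_o = P_a × H/3 = 7970 × 7.567 = 60310.
Resisting moment M_r = W × 6.5 = 33710 × 6.5 = 219100.
FS_overturning = M_r/M_o = 219100/60310 = 3.633.

3.63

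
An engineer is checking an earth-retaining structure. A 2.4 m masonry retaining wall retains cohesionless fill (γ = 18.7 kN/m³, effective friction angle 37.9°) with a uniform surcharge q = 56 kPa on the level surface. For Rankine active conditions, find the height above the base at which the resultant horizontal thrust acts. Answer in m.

K_a = 0.2389.
Triangular part P₁ = ½K_aγH² = 12.87 at H/3 = 0.8000 m; rectangular part P₂ = K_a q H = 32.11 at H/2 = 1.200 m.
ȳ = (P₁·0.8000 + P₂·1.200)/(P₁+P₂) = 1.086 m.

1.09 m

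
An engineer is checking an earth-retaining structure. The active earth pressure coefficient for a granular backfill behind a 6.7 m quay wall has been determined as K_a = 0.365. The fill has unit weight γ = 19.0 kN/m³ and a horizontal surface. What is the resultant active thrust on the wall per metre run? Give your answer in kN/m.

156 kN/m

P = ½ K_a γ H² = 0.5 × 0.365 × 19.0 × 6.7² = 155.7 kN/m.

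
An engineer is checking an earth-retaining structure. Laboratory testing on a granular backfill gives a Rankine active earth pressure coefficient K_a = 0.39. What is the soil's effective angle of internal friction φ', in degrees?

26.0°

K_a = tan²(45° − φ/2) ⇒ 45° − φ/2 = arctan(√0.39) = 31.98°.
φ = 2(45° − 31.98°) = 26.03°.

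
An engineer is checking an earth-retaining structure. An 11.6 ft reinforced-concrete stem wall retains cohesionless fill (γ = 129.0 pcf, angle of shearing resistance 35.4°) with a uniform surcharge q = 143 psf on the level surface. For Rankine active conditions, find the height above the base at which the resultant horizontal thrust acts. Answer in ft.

4.18 ft

K_a = 0.2664.
Triangular part P₁ = ½K_aγH² = 2312 at H/3 = 3.867 ft; rectangular part P₂ = K_a q H = 441.9 at H/2 = 5.800 ft.
ȳ = (P₁·3.867 + P₂·5.800)/(P₁+P₂) = 4.177 ft.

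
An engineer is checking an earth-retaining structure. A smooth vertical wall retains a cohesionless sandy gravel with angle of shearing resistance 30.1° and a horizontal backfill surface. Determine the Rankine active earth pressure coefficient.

K_a = (1 − sin φ)/(1 + sin φ) = (1 − sin 30.1°)/(1 + sin 30.1°) = 0.3320.

0.332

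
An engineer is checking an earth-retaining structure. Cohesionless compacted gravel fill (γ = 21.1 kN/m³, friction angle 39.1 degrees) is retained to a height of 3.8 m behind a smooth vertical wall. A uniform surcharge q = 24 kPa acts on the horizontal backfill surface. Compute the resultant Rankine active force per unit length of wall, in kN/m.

55.2 kN/m

K_a = tan²(45° − φ/2) = 0.2265.
Soil triangle: ½ K_a γ H² = 0.5×0.2265×21.1×3.8² = 34.50 kN/m.
Surcharge rectangle: K_a q H = 0.2265×24×3.8 = 20.66 kN/m.
Total = 34.50 + 20.66 = 55.16 kN/m.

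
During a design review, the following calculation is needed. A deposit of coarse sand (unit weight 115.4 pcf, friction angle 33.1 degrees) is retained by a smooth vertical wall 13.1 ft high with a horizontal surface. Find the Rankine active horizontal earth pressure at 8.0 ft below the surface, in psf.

K_a = (1 − sin φ)/(1 + sin φ) = 0.2936.
σ_h = K_a γ z = 0.2936 × 115.4 × 8.0 = 271.0 psf.

271 psf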